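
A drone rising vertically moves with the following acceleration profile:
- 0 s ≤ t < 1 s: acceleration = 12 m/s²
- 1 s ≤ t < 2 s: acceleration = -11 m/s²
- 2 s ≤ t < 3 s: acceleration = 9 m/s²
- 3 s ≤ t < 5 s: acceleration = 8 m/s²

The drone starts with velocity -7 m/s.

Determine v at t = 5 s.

19 m/s

Δv equals the area under the a-t graph; then v = v₀ + Δv.
0–1 s: 12 × 1 = 12 m/s
1–2 s: -11 × 1 = -11 m/s
2–3 s: 9 × 1 = 9 m/s
3–5 s: 8 × 2 = 16 m/s
Δv = 26 m/s, so v(5) = -7 + (26) = 19 m/s.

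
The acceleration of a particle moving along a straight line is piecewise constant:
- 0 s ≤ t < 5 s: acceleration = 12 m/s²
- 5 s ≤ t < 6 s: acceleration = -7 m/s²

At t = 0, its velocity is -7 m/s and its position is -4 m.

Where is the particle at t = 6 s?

160.5 m

On each constant-a segment, Δv = aΔt and Δx = v₀Δt + ½aΔt²; chain segment to segment.
0–5 s: v starts -7 m/s; Δx = -7·5 + ½·12·5² = 115 m; v ends 53 m/s.
5–6 s: v starts 53 m/s; Δx = 53·1 + ½·-7·1² = 49.5 m; v ends 46 m/s.
x(6) = -4 + Σ Δx = 160.5 m.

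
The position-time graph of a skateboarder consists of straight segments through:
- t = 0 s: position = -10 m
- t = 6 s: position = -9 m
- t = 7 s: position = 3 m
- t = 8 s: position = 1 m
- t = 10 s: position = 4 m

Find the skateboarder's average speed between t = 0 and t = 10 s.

1.8 m/s

Average speed = (total path length)/(elapsed time); on a piecewise-linear x-t graph the path length is Σ|Δx|.
0–6 s: |Δx| = |-9 − -10| = 1 m
6–7 s: |Δx| = |3 − -9| = 12 m
7–8 s: |Δx| = |1 − 3| = 2 m
8–10 s: |Δx| = |4 − 1| = 3 m
Total path = 18 m; average speed = 18/10 = 1.8 m/s.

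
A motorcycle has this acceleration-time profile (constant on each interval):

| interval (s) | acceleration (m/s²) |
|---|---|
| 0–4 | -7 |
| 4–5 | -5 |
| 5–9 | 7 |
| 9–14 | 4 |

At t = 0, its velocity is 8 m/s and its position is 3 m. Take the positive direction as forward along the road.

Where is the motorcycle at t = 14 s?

On each constant-a segment, Δv = aΔt and Δx = v₀Δt + ½aΔt²; chain segment to segment.
0–4 s: v starts 8 m/s; Δx = 8·4 + ½·-7·4² = -24 m; v ends -20 m/s.
4–5 s: v starts -20 m/s; Δx = -20·1 + ½·-5·1² = -22.5 m; v ends -25 m/s.
5–9 s: v starts -25 m/s; Δx = -25·4 + ½·7·4² = -44 m; v ends 3 m/s.
9–14 s: v starts 3 m/s; Δx = 3·5 + ½·4·5² = 65 m; v ends 23 m/s.
x(14) = 3 + Σ Δx = -22.5 m.

-22.5 m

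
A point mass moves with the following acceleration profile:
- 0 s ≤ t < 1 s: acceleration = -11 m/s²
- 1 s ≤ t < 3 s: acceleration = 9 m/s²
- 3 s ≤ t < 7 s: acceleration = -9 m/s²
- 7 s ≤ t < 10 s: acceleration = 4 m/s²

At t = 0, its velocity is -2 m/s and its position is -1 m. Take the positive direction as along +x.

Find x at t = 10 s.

On each constant-a segment, Δv = aΔt and Δx = v₀Δt + ½aΔt²; chain segment to segment.
0–1 s: v starts -2 m/s; Δx = -2·1 + ½·-11·1² = -7.5 m; v ends -13 m/s.
1–3 s: v starts -13 m/s; Δx = -13·2 + ½·9·2² = -8 m; v ends 5 m/s.
3–7 s: v starts 5 m/s; Δx = 5·4 + ½·-9·4² = -52 m; v ends -31 m/s.
7–10 s: v starts -31 m/s; Δx = -31·3 + ½·4·3² = -75 m; v ends -19 m/s.
x(10) = -1 + Σ Δx = -143.5 m.

-143.5 m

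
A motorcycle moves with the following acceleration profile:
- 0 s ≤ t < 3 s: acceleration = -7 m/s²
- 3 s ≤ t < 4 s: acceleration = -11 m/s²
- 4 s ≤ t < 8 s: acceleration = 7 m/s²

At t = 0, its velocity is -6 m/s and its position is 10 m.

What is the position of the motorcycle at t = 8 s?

-168 m

On each constant-a segment, Δv = aΔt and Δx = v₀Δt + ½aΔt²; chain segment to segment.
0–3 s: v starts -6 m/s; Δx = -6·3 + ½·-7·3² = -49.5 m; v ends -27 m/s.
3–4 s: v starts -27 m/s; Δx = -27·1 + ½·-11·1² = -32.5 m; v ends -38 m/s.
4–8 s: v starts -38 m/s; Δx = -38·4 + ½·7·4² = -96 m; v ends -10 m/s.
x(8) = 10 + Σ Δx = -168 m.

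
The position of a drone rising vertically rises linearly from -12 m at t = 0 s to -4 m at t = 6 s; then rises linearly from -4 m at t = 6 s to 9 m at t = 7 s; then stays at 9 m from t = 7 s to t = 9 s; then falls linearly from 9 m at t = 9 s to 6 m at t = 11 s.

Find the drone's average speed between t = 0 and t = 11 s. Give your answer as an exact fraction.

24/11 m/s

Average speed = (total path length)/(elapsed time); on a piecewise-linear x-t graph the path length is Σ|Δx|.
0–6 s: |Δx| = |-4 − -12| = 8 m
6–7 s: |Δx| = |9 − -4| = 13 m
7–9 s: |Δx| = |9 − 9| = 0 m
9–11 s: |Δx| = |6 − 9| = 3 m
Total path = 24 m; average speed = 24/11 = 24/11 m/s.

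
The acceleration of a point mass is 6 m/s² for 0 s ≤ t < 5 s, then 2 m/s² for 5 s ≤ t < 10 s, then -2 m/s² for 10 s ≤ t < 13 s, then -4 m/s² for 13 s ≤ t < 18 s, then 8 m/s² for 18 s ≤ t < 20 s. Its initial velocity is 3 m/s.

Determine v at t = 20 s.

Δv equals the area under the a-t graph; then v = v₀ + Δv.
0–5 s: 6 × 5 = 30 m/s
5–10 s: 2 × 5 = 10 m/s
10–13 s: -2 × 3 = -6 m/s
13–18 s: -4 × 5 = -20 m/s
18–20 s: 8 × 2 = 16 m/s
Δv = 30 m/s, so v(20) = 3 + (30) = 33 m/s.

33 m/s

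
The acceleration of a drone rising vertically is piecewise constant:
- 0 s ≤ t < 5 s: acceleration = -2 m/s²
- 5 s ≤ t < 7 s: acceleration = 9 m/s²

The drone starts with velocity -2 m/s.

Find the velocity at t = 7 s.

Δv equals the area under the a-t graph; then v = v₀ + Δv.
0–5 s: -2 × 5 = -10 m/s
5–7 s: 9 × 2 = 18 m/s
Δv = 8 m/s, so v(7) = -2 + (8) = 6 m/s.

6 m/s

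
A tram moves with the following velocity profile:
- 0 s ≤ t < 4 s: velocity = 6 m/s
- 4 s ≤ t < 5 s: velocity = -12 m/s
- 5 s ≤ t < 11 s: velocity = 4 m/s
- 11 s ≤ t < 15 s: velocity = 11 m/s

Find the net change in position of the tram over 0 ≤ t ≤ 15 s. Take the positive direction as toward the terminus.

Displacement is the signed area under the v-t curve.
0–4 s: 6 × 4 = 24 m
4–5 s: -12 × 1 = -12 m
5–11 s: 4 × 6 = 24 m
11–15 s: 11 × 4 = 44 m
Net displacement = 80 m

80 m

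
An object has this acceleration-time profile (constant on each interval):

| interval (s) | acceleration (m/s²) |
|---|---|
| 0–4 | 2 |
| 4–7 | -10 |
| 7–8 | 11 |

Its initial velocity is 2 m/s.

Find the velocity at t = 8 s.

-9 m/s

Δv equals the area under the a-t graph; then v = v₀ + Δv.
0–4 s: 2 × 4 = 8 m/s
4–7 s: -10 × 3 = -30 m/s
7–8 s: 11 × 1 = 11 m/s
Δv = -11 m/s, so v(8) = 2 + (-11) = -9 m/s.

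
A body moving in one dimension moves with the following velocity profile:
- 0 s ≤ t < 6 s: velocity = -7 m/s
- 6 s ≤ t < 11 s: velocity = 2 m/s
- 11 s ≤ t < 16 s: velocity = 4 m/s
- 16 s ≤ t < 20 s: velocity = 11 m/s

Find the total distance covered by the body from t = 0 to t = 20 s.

Distance (not displacement) is the total path length: add the absolute areas under v-t.
0–6 s: |-7| × 6 = 42 m
6–11 s: |2| × 5 = 10 m
11–16 s: |4| × 5 = 20 m
16–20 s: |11| × 4 = 44 m
Total distance = 116 m

116 m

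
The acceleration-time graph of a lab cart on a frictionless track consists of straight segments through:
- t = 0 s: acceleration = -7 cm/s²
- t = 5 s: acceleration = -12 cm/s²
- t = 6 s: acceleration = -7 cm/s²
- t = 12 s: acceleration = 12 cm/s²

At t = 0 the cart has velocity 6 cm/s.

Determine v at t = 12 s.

-36 cm/s

Δv equals the area under the a-t graph; then v = v₀ + Δv.
0–5 s: ½(-7 + -12)(5) = -47.5 cm/s
5–6 s: ½(-12 + -7)(1) = -9.5 cm/s
6–12 s: ½(-7 + 12)(6) = 15 cm/s
Δv = -42 cm/s, so v(12) = 6 + (-42) = -36 cm/s.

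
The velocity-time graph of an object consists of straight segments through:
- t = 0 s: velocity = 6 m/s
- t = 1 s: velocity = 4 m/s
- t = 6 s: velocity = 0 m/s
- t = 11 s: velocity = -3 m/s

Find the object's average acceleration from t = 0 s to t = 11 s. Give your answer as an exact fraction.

Average acceleration = Δv/Δt = (-3 − 6)/(11 − 0) = -9/11 m/s².

-9/11 m/s²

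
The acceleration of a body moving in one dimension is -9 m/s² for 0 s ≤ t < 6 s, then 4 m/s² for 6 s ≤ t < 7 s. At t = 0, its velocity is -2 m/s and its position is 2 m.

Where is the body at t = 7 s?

-226 m

On each constant-a segment, Δv = aΔt and Δx = v₀Δt + ½aΔt²; chain segment to segment.
0–6 s: v starts -2 m/s; Δx = -2·6 + ½·-9·6² = -174 m; v ends -56 m/s.
6–7 s: v starts -56 m/s; Δx = -56·1 + ½·4·1² = -54 m; v ends -52 m/s.
x(7) = 2 + Σ Δx = -226 m.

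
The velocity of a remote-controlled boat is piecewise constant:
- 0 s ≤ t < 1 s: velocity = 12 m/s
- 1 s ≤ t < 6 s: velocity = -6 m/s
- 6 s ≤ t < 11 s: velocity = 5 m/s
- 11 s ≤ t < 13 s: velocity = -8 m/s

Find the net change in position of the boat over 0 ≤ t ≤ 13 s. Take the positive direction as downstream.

Net displacement equals the area under the velocity-time graph (areas below the axis count negative).
0–1 s: 12 × 1 = 12 m
1–6 s: -6 × 5 = -30 m
6–11 s: 5 × 5 = 25 m
11–13 s: -8 × 2 = -16 m
Net displacement = -9 m

-9 m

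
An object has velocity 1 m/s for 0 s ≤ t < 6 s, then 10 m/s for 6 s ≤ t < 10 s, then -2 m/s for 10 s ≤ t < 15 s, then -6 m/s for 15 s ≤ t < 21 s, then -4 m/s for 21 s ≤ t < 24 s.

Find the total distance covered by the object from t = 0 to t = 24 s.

Distance (not displacement) is the total path length: add the absolute areas under v-t.
0–6 s: |1| × 6 = 6 m
6–10 s: |10| × 4 = 40 m
10–15 s: |-2| × 5 = 10 m
15–21 s: |-6| × 6 = 36 m
21–24 s: |-4| × 3 = 12 m
Total distance = 104 m

104 m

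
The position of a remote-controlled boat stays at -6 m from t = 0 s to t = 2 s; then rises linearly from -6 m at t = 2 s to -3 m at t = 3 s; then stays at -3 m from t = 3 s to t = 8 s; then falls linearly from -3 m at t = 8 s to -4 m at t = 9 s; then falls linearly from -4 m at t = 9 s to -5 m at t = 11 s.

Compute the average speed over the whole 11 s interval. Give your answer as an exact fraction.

Average speed = (total path length)/(elapsed time); on a piecewise-linear x-t graph the path length is Σ|Δx|.
0–2 s: |Δx| = |-6 − -6| = 0 m
2–3 s: |Δx| = |-3 − -6| = 3 m
3–8 s: |Δx| = |-3 − -3| = 0 m
8–9 s: |Δx| = |-4 − -3| = 1 m
9–11 s: |Δx| = |-5 − -4| = 1 m
Total path = 5 m; average speed = 5/11 = 5/11 m/s.

5/11 m/s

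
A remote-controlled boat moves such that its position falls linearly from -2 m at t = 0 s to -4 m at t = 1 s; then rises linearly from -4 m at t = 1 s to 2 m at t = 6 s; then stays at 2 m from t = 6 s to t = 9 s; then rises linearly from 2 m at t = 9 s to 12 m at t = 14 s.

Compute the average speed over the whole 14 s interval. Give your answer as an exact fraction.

Average speed = (total path length)/(elapsed time); on a piecewise-linear x-t graph the path length is Σ|Δx|.
0–1 s: |Δx| = |-4 − -2| = 2 m
1–6 s: |Δx| = |2 − -4| = 6 m
6–9 s: |Δx| = |2 − 2| = 0 m
9–14 s: |Δx| = |12 − 2| = 10 m
Total path = 18 m; average speed = 18/14 = 9/7 m/s.

9/7 m/s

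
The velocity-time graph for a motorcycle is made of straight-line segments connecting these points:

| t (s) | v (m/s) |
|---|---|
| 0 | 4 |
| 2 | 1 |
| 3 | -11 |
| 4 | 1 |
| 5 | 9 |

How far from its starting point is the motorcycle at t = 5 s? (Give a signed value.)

Net displacement equals the area under the velocity-time graph (areas below the axis count negative).
0–2 s: ½(4 + 1)(2) = 5 m
2–3 s: ½(1 + -11)(1) = -5 m
3–4 s: ½(-11 + 1)(1) = -5 m
4–5 s: ½(1 + 9)(1) = 5 m
Net displacement = 0 m

0 m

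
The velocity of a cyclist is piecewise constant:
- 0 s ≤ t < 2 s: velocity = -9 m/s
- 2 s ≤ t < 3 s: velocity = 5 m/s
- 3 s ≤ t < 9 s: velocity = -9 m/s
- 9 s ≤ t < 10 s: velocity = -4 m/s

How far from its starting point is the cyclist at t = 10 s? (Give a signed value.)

Net displacement equals the area under the velocity-time graph (areas below the axis count negative).
0–2 s: -9 × 2 = -18 m
2–3 s: 5 × 1 = 5 m
3–9 s: -9 × 6 = -54 m
9–10 s: -4 × 1 = -4 m
Net displacement = -71 m

-71 m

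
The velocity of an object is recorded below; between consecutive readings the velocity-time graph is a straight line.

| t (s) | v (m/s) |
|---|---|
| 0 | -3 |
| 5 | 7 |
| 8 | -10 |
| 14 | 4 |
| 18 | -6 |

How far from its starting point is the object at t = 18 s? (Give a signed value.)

-16.5 m

Net displacement equals the area under the velocity-time graph (areas below the axis count negative).
0–5 s: ½(-3 + 7)(5) = 10 m
5–8 s: ½(7 + -10)(3) = -4.5 m
8–14 s: ½(-10 + 4)(6) = -18 m
14–18 s: ½(4 + -6)(4) = -4 m
Net displacement = -16.5 m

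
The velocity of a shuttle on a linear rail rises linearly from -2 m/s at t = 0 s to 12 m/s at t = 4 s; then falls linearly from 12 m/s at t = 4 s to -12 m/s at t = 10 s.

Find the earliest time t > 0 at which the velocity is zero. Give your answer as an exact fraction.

v changes sign on 0–4 s (from -2 to 12); the graph is linear there, so v = 0 at t = 0 + (2)·(4 − 0)/(12 − -2) = 4/7 s.

t = 4/7 s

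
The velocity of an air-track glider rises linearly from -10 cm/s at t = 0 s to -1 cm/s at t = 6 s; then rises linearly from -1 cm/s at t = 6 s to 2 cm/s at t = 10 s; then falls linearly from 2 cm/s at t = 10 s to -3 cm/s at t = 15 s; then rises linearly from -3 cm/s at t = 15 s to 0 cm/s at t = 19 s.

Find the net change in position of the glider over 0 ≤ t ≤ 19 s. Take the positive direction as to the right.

Net displacement equals the area under the velocity-time graph (areas below the axis count negative).
0–6 s: ½(-10 + -1)(6) = -33 cm
6–10 s: ½(-1 + 2)(4) = 2 cm
10–15 s: ½(2 + -3)(5) = -2.5 cm
15–19 s: ½(-3 + 0)(4) = -6 cm
Net displacement = -39.5 cm

-39.5 cm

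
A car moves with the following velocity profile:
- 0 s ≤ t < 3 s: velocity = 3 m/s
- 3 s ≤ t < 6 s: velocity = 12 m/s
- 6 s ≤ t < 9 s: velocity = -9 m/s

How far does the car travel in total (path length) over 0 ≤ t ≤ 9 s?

Distance (not displacement) is the total path length: add the absolute areas under v-t.
0–3 s: |3| × 3 = 9 m
3–6 s: |12| × 3 = 36 m
6–9 s: |-9| × 3 = 27 m
Total distance = 72 m

72 m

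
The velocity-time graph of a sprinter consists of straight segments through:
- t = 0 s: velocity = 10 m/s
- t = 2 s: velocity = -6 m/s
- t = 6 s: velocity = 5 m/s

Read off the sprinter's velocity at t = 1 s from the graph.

On 0–2 s the graph is linear from 10 to -6 m/s: v(1) = 10 + (-6 − 10)·(1 − 0)/(2 − 0) = 2 m/s.

2 m/s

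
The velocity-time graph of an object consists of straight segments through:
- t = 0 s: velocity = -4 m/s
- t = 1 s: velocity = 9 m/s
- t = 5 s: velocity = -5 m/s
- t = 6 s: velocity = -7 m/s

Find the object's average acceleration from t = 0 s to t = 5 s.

Average acceleration = Δv/Δt = (-5 − -4)/(5 − 0) = -0.2 m/s².

-0.2 m/s²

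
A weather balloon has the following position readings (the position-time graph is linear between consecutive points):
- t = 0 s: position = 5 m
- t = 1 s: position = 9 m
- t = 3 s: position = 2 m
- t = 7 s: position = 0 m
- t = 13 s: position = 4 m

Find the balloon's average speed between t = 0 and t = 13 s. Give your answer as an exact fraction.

Average speed = (total path length)/(elapsed time); on a piecewise-linear x-t graph the path length is Σ|Δx|.
0–1 s: |Δx| = |9 − 5| = 4 m
1–3 s: |Δx| = |2 − 9| = 7 m
3–7 s: |Δx| = |0 − 2| = 2 m
7–13 s: |Δx| = |4 − 0| = 4 m
Total path = 17 m; average speed = 17/13 = 17/13 m/s.

17/13 m/s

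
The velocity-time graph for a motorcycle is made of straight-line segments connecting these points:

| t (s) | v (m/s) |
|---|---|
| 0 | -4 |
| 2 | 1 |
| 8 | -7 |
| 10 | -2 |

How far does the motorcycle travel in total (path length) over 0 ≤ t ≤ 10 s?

31.15 m

Total distance travelled is ∫|v| dt — sum the magnitudes of each area piece.
0–2 s: v = 0 at t = 1.6 s; triangle areas 3.2 + 0.2 = 3.4 m
2–8 s: v = 0 at t = 2.75 s; triangle areas 0.375 + 18.375 = 18.75 m
8–10 s: |½(-7 + -2)(2)| = 9 m
Total distance = 31.15 m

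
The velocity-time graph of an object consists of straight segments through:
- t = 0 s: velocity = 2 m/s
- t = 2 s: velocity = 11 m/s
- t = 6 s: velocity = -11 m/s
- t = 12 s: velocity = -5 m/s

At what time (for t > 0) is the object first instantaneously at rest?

t = 4 s

v changes sign on 2–6 s (from 11 to -11); the graph is linear there, so v = 0 at t = 2 + (-11)·(6 − 2)/(-11 − 11) = 4 s.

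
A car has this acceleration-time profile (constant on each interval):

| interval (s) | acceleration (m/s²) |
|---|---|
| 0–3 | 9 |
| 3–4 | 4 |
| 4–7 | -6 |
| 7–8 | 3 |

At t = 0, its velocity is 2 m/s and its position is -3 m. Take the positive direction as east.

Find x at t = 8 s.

On each constant-a segment, Δv = aΔt and Δx = v₀Δt + ½aΔt²; chain segment to segment.
0–3 s: v starts 2 m/s; Δx = 2·3 + ½·9·3² = 46.5 m; v ends 29 m/s.
3–4 s: v starts 29 m/s; Δx = 29·1 + ½·4·1² = 31 m; v ends 33 m/s.
4–7 s: v starts 33 m/s; Δx = 33·3 + ½·-6·3² = 72 m; v ends 15 m/s.
7–8 s: v starts 15 m/s; Δx = 15·1 + ½·3·1² = 16.5 m; v ends 18 m/s.
x(8) = -3 + Σ Δx = 163 m.

163 m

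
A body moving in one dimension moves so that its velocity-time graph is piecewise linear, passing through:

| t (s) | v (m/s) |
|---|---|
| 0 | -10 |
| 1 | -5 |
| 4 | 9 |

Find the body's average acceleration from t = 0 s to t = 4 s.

4.75 m/s²

Average acceleration = Δv/Δt = (9 − -10)/(4 − 0) = 4.75 m/s².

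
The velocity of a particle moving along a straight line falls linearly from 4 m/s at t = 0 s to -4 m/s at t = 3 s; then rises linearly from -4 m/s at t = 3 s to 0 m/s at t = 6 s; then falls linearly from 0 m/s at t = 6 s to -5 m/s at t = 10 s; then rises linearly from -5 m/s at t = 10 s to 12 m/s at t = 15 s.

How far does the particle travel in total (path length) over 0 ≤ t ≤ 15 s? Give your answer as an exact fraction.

1593/34 m

Distance (not displacement) is the total path length: add the absolute areas under v-t.
0–3 s: v = 0 at t = 1.5 s; triangle areas 3 + 3 = 6 m
3–6 s: |½(-4 + 0)(3)| = 6 m
6–10 s: |½(0 + -5)(4)| = 10 m
10–15 s: v = 0 at t = 195/17 s; triangle areas 125/34 + 360/17 = 845/34 m
Total distance = 1593/34 m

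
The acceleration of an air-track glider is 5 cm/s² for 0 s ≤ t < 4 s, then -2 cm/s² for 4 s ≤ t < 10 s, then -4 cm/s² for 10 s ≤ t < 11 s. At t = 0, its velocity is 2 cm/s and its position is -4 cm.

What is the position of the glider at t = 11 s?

On each constant-a segment, Δv = aΔt and Δx = v₀Δt + ½aΔt²; chain segment to segment.
0–4 s: v starts 2 cm/s; Δx = 2·4 + ½·5·4² = 48 cm; v ends 22 cm/s.
4–10 s: v starts 22 cm/s; Δx = 22·6 + ½·-2·6² = 96 cm; v ends 10 cm/s.
10–11 s: v starts 10 cm/s; Δx = 10·1 + ½·-4·1² = 8 cm; v ends 6 cm/s.
x(11) = -4 + Σ Δx = 148 cm.

148 cm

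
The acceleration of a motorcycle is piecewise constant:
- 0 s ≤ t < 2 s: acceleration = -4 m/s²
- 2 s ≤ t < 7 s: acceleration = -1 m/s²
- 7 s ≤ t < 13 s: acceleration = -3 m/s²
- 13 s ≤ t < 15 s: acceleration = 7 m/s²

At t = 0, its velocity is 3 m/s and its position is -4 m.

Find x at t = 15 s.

-199.5 m

On each constant-a segment, Δv = aΔt and Δx = v₀Δt + ½aΔt²; chain segment to segment.
0–2 s: v starts 3 m/s; Δx = 3·2 + ½·-4·2² = -2 m; v ends -5 m/s.
2–7 s: v starts -5 m/s; Δx = -5·5 + ½·-1·5² = -37.5 m; v ends -10 m/s.
7–13 s: v starts -10 m/s; Δx = -10·6 + ½·-3·6² = -114 m; v ends -28 m/s.
13–15 s: v starts -28 m/s; Δx = -28·2 + ½·7·2² = -42 m; v ends -14 m/s.
x(15) = -4 + Σ Δx = -199.5 m.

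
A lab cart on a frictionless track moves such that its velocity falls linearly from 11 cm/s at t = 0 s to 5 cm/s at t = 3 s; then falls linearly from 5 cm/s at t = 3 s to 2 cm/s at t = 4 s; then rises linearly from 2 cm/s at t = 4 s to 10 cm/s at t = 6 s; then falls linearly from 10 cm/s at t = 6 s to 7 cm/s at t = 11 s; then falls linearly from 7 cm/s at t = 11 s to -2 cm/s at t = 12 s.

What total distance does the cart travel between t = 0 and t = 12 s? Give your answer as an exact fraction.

1529/18 cm

Total distance travelled is ∫|v| dt — sum the magnitudes of each area piece.
0–3 s: |½(11 + 5)(3)| = 24 cm
3–4 s: |½(5 + 2)(1)| = 3.5 cm
4–6 s: |½(2 + 10)(2)| = 12 cm
6–11 s: |½(10 + 7)(5)| = 42.5 cm
11–12 s: v = 0 at t = 106/9 s; triangle areas 49/18 + 2/9 = 53/18 cm
Total distance = 1529/18 cm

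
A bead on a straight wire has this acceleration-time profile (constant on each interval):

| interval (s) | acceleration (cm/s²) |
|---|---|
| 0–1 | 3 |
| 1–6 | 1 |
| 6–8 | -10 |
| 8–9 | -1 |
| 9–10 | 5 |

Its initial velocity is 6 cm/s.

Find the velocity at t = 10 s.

Δv equals the area under the a-t graph; then v = v₀ + Δv.
0–1 s: 3 × 1 = 3 cm/s
1–6 s: 1 × 5 = 5 cm/s
6–8 s: -10 × 2 = -20 cm/s
8–9 s: -1 × 1 = -1 cm/s
9–10 s: 5 × 1 = 5 cm/s
Δv = -8 cm/s, so v(10) = 6 + (-8) = -2 cm/s.

-2 cm/s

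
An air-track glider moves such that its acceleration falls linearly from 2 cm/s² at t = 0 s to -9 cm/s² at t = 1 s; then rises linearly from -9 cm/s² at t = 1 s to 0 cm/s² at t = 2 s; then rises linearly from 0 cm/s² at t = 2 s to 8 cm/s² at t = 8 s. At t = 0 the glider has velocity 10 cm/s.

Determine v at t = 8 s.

26 cm/s

Δv equals the area under the a-t graph; then v = v₀ + Δv.
0–1 s: ½(2 + -9)(1) = -3.5 cm/s
1–2 s: ½(-9 + 0)(1) = -4.5 cm/s
2–8 s: ½(0 + 8)(6) = 24 cm/s
Δv = 16 cm/s, so v(8) = 10 + (16) = 26 cm/s.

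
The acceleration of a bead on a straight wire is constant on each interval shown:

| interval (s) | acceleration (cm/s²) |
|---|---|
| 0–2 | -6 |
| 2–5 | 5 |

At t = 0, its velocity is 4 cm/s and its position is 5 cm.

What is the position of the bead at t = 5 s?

-0.5 cm

On each constant-a segment, Δv = aΔt and Δx = v₀Δt + ½aΔt²; chain segment to segment.
0–2 s: v starts 4 cm/s; Δx = 4·2 + ½·-6·2² = -4 cm; v ends -8 cm/s.
2–5 s: v starts -8 cm/s; Δx = -8·3 + ½·5·3² = -1.5 cm; v ends 7 cm/s.
x(5) = 5 + Σ Δx = -0.5 cm.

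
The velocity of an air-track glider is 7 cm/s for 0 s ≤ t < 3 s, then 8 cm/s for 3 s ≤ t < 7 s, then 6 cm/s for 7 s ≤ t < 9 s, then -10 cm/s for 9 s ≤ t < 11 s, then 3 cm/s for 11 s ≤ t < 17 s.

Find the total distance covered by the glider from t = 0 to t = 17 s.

103 cm

Distance (not displacement) is the total path length: add the absolute areas under v-t.
0–3 s: |7| × 3 = 21 cm
3–7 s: |8| × 4 = 32 cm
7–9 s: |6| × 2 = 12 cm
9–11 s: |-10| × 2 = 20 cm
11–17 s: |3| × 6 = 18 cm
Total distance = 103 cm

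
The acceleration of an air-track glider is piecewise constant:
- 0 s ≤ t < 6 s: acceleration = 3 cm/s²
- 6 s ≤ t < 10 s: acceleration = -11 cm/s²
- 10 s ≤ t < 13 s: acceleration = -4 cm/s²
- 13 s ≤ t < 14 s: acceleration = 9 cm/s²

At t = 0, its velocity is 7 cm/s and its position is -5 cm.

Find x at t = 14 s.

1.5 cm

On each constant-a segment, Δv = aΔt and Δx = v₀Δt + ½aΔt²; chain segment to segment.
0–6 s: v starts 7 cm/s; Δx = 7·6 + ½·3·6² = 96 cm; v ends 25 cm/s.
6–10 s: v starts 25 cm/s; Δx = 25·4 + ½·-11·4² = 12 cm; v ends -19 cm/s.
10–13 s: v starts -19 cm/s; Δx = -19·3 + ½·-4·3² = -75 cm; v ends -31 cm/s.
13–14 s: v starts -31 cm/s; Δx = -31·1 + ½·9·1² = -26.5 cm; v ends -22 cm/s.
x(14) = -5 + Σ Δx = 1.5 cm.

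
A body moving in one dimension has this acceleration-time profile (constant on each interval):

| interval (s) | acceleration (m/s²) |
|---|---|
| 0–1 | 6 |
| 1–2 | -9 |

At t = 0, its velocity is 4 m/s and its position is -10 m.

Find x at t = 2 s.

On each constant-a segment, Δv = aΔt and Δx = v₀Δt + ½aΔt²; chain segment to segment.
0–1 s: v starts 4 m/s; Δx = 4·1 + ½·6·1² = 7 m; v ends 10 m/s.
1–2 s: v starts 10 m/s; Δx = 10·1 + ½·-9·1² = 5.5 m; v ends 1 m/s.
x(2) = -10 + Σ Δx = 2.5 m.

2.5 m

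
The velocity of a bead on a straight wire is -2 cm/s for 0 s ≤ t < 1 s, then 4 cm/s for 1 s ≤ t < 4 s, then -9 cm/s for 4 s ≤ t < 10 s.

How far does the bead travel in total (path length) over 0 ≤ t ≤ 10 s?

Total distance travelled is ∫|v| dt — sum the magnitudes of each area piece.
0–1 s: |-2| × 1 = 2 cm
1–4 s: |4| × 3 = 12 cm
4–10 s: |-9| × 6 = 54 cm
Total distance = 68 cm

68 cm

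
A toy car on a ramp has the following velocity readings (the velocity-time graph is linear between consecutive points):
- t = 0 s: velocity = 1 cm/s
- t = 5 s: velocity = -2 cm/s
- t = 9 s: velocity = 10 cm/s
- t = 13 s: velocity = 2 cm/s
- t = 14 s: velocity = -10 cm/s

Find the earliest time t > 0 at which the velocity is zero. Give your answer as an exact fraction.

t = 5/3 s

v changes sign on 0–5 s (from 1 to -2); the graph is linear there, so v = 0 at t = 0 + (-1)·(5 − 0)/(-2 − 1) = 5/3 s.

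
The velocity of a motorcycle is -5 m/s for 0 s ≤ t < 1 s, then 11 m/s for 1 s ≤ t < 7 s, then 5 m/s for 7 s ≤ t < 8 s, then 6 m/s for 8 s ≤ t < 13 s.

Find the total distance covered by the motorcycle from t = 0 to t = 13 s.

Total distance travelled is ∫|v| dt — sum the magnitudes of each area piece.
0–1 s: |-5| × 1 = 5 m
1–7 s: |11| × 6 = 66 m
7–8 s: |5| × 1 = 5 m
8–13 s: |6| × 5 = 30 m
Total distance = 106 m

106 m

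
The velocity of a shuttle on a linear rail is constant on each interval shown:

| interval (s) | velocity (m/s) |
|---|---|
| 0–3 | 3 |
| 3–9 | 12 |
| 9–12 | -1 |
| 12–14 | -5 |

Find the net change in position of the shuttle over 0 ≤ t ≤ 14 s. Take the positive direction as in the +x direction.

68 m

Displacement is the signed area under the v-t curve.
0–3 s: 3 × 3 = 9 m
3–9 s: 12 × 6 = 72 m
9–12 s: -1 × 3 = -3 m
12–14 s: -5 × 2 = -10 m
Net displacement = 68 m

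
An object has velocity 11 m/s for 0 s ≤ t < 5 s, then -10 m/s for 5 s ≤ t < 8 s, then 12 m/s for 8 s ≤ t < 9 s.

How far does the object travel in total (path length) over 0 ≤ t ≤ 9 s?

97 m

Total distance travelled is ∫|v| dt — sum the magnitudes of each area piece.
0–5 s: |11| × 5 = 55 m
5–8 s: |-10| × 3 = 30 m
8–9 s: |12| × 1 = 12 m
Total distance = 97 m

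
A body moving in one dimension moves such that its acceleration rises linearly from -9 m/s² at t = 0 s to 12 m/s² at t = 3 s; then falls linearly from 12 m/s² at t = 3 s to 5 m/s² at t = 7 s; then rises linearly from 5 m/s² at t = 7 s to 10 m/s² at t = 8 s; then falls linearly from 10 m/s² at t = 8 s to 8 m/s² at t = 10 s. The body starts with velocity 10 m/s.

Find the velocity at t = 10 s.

74 m/s

Δv equals the area under the a-t graph; then v = v₀ + Δv.
0–3 s: ½(-9 + 12)(3) = 4.5 m/s
3–7 s: ½(12 + 5)(4) = 34 m/s
7–8 s: ½(5 + 10)(1) = 7.5 m/s
8–10 s: ½(10 + 8)(2) = 18 m/s
Δv = 64 m/s, so v(10) = 10 + (64) = 74 m/s.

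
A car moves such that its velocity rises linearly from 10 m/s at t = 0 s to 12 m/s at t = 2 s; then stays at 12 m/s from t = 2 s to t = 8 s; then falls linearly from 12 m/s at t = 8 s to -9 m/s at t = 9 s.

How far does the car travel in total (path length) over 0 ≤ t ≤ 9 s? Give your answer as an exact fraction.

Distance (not displacement) is the total path length: add the absolute areas under v-t.
0–2 s: |½(10 + 12)(2)| = 22 m
2–8 s: |12| × 6 = 72 m
8–9 s: v = 0 at t = 60/7 s; triangle areas 24/7 + 27/14 = 75/14 m
Total distance = 1391/14 m

1391/14 m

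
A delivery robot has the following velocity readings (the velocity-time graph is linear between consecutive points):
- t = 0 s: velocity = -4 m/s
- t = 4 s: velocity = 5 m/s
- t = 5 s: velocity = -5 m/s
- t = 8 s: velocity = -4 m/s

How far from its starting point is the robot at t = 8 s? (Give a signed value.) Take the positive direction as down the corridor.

Displacement is the signed area under the v-t curve.
0–4 s: ½(-4 + 5)(4) = 2 m
4–5 s: ½(5 + -5)(1) = 0 m
5–8 s: ½(-5 + -4)(3) = -13.5 m
Net displacement = -11.5 m

-11.5 m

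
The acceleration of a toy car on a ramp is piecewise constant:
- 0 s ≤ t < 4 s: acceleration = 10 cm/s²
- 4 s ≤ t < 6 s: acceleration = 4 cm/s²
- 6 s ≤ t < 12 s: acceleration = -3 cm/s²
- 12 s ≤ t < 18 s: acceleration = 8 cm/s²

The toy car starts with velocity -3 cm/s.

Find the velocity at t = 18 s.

Δv equals the area under the a-t graph; then v = v₀ + Δv.
0–4 s: 10 × 4 = 40 cm/s
4–6 s: 4 × 2 = 8 cm/s
6–12 s: -3 × 6 = -18 cm/s
12–18 s: 8 × 6 = 48 cm/s
Δv = 78 cm/s, so v(18) = -3 + (78) = 75 cm/s.

75 cm/s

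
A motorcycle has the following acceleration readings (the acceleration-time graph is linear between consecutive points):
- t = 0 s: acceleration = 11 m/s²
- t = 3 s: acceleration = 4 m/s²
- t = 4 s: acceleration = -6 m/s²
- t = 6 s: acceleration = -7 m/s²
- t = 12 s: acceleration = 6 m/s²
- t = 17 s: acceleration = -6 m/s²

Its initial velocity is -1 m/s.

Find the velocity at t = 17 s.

Δv equals the area under the a-t graph; then v = v₀ + Δv.
0–3 s: ½(11 + 4)(3) = 22.5 m/s
3–4 s: ½(4 + -6)(1) = -1 m/s
4–6 s: ½(-6 + -7)(2) = -13 m/s
6–12 s: ½(-7 + 6)(6) = -3 m/s
12–17 s: ½(6 + -6)(5) = 0 m/s
Δv = 5.5 m/s, so v(17) = -1 + (5.5) = 4.5 m/s.

4.5 m/s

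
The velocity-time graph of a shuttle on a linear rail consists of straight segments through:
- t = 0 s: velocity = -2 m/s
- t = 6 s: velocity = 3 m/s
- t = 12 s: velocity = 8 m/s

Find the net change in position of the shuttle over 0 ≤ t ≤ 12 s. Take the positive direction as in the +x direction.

Displacement is the signed area under the v-t curve.
0–6 s: ½(-2 + 3)(6) = 3 m
6–12 s: ½(3 + 8)(6) = 33 m
Net displacement = 36 m

36 m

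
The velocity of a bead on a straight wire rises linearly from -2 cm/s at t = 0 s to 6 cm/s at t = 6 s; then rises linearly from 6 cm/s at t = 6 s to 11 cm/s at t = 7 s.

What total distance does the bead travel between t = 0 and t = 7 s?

23.5 cm

Total distance travelled is ∫|v| dt — sum the magnitudes of each area piece.
0–6 s: v = 0 at t = 1.5 s; triangle areas 1.5 + 13.5 = 15 cm
6–7 s: |½(6 + 11)(1)| = 8.5 cm
Total distance = 23.5 cm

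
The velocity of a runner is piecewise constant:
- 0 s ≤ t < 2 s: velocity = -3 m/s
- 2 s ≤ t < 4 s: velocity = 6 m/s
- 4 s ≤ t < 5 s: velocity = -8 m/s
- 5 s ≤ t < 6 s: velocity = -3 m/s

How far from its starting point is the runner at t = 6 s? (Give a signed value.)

Net displacement equals the area under the velocity-time graph (areas below the axis count negative).
0–2 s: -3 × 2 = -6 m
2–4 s: 6 × 2 = 12 m
4–5 s: -8 × 1 = -8 m
5–6 s: -3 × 1 = -3 m
Net displacement = -5 m

-5 m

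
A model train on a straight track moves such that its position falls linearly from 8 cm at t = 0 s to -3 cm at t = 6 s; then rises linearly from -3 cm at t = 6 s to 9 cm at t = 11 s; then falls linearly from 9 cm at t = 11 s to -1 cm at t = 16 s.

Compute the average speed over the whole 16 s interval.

2.0625 cm/s

Average speed = (total path length)/(elapsed time); on a piecewise-linear x-t graph the path length is Σ|Δx|.
0–6 s: |Δx| = |-3 − 8| = 11 cm
6–11 s: |Δx| = |9 − -3| = 12 cm
11–16 s: |Δx| = |-1 − 9| = 10 cm
Total path = 33 cm; average speed = 33/16 = 2.0625 cm/s.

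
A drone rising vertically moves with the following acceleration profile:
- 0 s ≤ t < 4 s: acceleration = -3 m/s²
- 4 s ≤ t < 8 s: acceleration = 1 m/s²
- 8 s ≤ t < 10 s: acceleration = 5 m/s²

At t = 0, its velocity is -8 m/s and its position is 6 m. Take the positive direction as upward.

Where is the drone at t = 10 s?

On each constant-a segment, Δv = aΔt and Δx = v₀Δt + ½aΔt²; chain segment to segment.
0–4 s: v starts -8 m/s; Δx = -8·4 + ½·-3·4² = -56 m; v ends -20 m/s.
4–8 s: v starts -20 m/s; Δx = -20·4 + ½·1·4² = -72 m; v ends -16 m/s.
8–10 s: v starts -16 m/s; Δx = -16·2 + ½·5·2² = -22 m; v ends -6 m/s.
x(10) = 6 + Σ Δx = -144 m.

-144 m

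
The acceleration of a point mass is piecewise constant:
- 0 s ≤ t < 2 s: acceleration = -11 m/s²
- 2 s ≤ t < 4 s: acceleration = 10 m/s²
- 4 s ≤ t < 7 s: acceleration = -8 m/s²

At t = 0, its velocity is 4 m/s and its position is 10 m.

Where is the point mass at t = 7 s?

On each constant-a segment, Δv = aΔt and Δx = v₀Δt + ½aΔt²; chain segment to segment.
0–2 s: v starts 4 m/s; Δx = 4·2 + ½·-11·2² = -14 m; v ends -18 m/s.
2–4 s: v starts -18 m/s; Δx = -18·2 + ½·10·2² = -16 m; v ends 2 m/s.
4–7 s: v starts 2 m/s; Δx = 2·3 + ½·-8·3² = -30 m; v ends -22 m/s.
x(7) = 10 + Σ Δx = -50 m.

-50 m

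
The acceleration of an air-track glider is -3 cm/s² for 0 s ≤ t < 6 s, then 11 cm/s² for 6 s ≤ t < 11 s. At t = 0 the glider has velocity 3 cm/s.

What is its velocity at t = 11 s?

Δv equals the area under the a-t graph; then v = v₀ + Δv.
0–6 s: -3 × 6 = -18 cm/s
6–11 s: 11 × 5 = 55 cm/s
Δv = 37 cm/s, so v(11) = 3 + (37) = 40 cm/s.

40 cm/s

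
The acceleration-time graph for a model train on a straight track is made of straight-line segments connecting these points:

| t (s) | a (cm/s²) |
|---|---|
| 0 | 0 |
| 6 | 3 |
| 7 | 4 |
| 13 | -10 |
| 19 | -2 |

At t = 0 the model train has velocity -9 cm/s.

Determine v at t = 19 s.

-50.5 cm/s

Δv equals the area under the a-t graph; then v = v₀ + Δv.
0–6 s: ½(0 + 3)(6) = 9 cm/s
6–7 s: ½(3 + 4)(1) = 3.5 cm/s
7–13 s: ½(4 + -10)(6) = -18 cm/s
13–19 s: ½(-10 + -2)(6) = -36 cm/s
Δv = -41.5 cm/s, so v(19) = -9 + (-41.5) = -50.5 cm/s.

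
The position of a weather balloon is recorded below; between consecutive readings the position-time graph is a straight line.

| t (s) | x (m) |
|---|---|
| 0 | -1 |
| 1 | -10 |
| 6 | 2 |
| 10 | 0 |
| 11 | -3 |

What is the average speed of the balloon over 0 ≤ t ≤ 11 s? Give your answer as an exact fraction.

Average speed = (total path length)/(elapsed time); on a piecewise-linear x-t graph the path length is Σ|Δx|.
0–1 s: |Δx| = |-10 − -1| = 9 m
1–6 s: |Δx| = |2 − -10| = 12 m
6–10 s: |Δx| = |0 − 2| = 2 m
10–11 s: |Δx| = |-3 − 0| = 3 m
Total path = 26 m; average speed = 26/11 = 26/11 m/s.

26/11 m/s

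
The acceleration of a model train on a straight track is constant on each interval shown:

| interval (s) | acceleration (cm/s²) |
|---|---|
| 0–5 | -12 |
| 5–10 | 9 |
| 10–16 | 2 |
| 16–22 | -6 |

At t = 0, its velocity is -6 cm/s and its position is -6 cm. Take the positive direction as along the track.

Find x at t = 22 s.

On each constant-a segment, Δv = aΔt and Δx = v₀Δt + ½aΔt²; chain segment to segment.
0–5 s: v starts -6 cm/s; Δx = -6·5 + ½·-12·5² = -180 cm; v ends -66 cm/s.
5–10 s: v starts -66 cm/s; Δx = -66·5 + ½·9·5² = -217.5 cm; v ends -21 cm/s.
10–16 s: v starts -21 cm/s; Δx = -21·6 + ½·2·6² = -90 cm; v ends -9 cm/s.
16–22 s: v starts -9 cm/s; Δx = -9·6 + ½·-6·6² = -162 cm; v ends -45 cm/s.
x(22) = -6 + Σ Δx = -655.5 cm.

-655.5 cm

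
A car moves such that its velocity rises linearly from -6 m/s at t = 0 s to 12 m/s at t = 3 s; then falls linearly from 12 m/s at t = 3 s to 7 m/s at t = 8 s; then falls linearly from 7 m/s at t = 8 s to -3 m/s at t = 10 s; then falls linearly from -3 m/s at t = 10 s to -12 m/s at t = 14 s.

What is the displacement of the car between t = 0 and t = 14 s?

Displacement is the signed area under the v-t curve.
0–3 s: ½(-6 + 12)(3) = 9 m
3–8 s: ½(12 + 7)(5) = 47.5 m
8–10 s: ½(7 + -3)(2) = 4 m
10–14 s: ½(-3 + -12)(4) = -30 m
Net displacement = 30.5 m

30.5 m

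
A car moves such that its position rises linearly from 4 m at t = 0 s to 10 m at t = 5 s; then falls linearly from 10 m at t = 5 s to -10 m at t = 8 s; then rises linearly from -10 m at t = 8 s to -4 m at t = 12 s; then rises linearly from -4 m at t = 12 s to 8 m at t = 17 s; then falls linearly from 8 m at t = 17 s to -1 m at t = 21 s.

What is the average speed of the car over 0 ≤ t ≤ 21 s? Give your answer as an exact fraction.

Average speed = (total path length)/(elapsed time); on a piecewise-linear x-t graph the path length is Σ|Δx|.
0–5 s: |Δx| = |10 − 4| = 6 m
5–8 s: |Δx| = |-10 − 10| = 20 m
8–12 s: |Δx| = |-4 − -10| = 6 m
12–17 s: |Δx| = |8 − -4| = 12 m
17–21 s: |Δx| = |-1 − 8| = 9 m
Total path = 53 m; average speed = 53/21 = 53/21 m/s.

53/21 m/s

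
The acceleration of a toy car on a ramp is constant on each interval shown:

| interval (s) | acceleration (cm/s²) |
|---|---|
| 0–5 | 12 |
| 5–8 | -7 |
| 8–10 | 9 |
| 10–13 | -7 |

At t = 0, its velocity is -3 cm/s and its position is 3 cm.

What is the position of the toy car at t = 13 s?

498 cm

On each constant-a segment, Δv = aΔt and Δx = v₀Δt + ½aΔt²; chain segment to segment.
0–5 s: v starts -3 cm/s; Δx = -3·5 + ½·12·5² = 135 cm; v ends 57 cm/s.
5–8 s: v starts 57 cm/s; Δx = 57·3 + ½·-7·3² = 139.5 cm; v ends 36 cm/s.
8–10 s: v starts 36 cm/s; Δx = 36·2 + ½·9·2² = 90 cm; v ends 54 cm/s.
10–13 s: v starts 54 cm/s; Δx = 54·3 + ½·-7·3² = 130.5 cm; v ends 33 cm/s.
x(13) = 3 + Σ Δx = 498 cm.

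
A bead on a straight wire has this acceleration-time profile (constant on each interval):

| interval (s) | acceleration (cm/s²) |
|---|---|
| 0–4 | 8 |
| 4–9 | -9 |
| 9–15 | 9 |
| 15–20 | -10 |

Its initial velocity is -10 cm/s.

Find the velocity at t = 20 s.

-19 cm/s

Δv equals the area under the a-t graph; then v = v₀ + Δv.
0–4 s: 8 × 4 = 32 cm/s
4–9 s: -9 × 5 = -45 cm/s
9–15 s: 9 × 6 = 54 cm/s
15–20 s: -10 × 5 = -50 cm/s
Δv = -9 cm/s, so v(20) = -10 + (-9) = -19 cm/s.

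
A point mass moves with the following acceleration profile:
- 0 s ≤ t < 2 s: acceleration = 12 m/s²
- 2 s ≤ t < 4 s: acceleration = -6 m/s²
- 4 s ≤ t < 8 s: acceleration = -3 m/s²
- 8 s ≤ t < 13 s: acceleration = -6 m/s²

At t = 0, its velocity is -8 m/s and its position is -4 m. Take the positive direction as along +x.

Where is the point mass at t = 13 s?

On each constant-a segment, Δv = aΔt and Δx = v₀Δt + ½aΔt²; chain segment to segment.
0–2 s: v starts -8 m/s; Δx = -8·2 + ½·12·2² = 8 m; v ends 16 m/s.
2–4 s: v starts 16 m/s; Δx = 16·2 + ½·-6·2² = 20 m; v ends 4 m/s.
4–8 s: v starts 4 m/s; Δx = 4·4 + ½·-3·4² = -8 m; v ends -8 m/s.
8–13 s: v starts -8 m/s; Δx = -8·5 + ½·-6·5² = -115 m; v ends -38 m/s.
x(13) = -4 + Σ Δx = -99 m.

-99 m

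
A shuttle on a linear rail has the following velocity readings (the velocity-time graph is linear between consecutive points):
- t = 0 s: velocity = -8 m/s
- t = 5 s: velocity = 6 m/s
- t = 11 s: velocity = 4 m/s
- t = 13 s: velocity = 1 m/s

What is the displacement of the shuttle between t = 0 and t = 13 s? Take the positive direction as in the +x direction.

Net displacement equals the area under the velocity-time graph (areas below the axis count negative).
0–5 s: ½(-8 + 6)(5) = -5 m
5–11 s: ½(6 + 4)(6) = 30 m
11–13 s: ½(4 + 1)(2) = 5 m
Net displacement = 30 m

30 m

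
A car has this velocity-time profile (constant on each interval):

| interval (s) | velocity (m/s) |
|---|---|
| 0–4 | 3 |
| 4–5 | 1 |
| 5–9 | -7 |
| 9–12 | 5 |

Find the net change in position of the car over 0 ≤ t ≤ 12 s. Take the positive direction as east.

Net displacement equals the area under the velocity-time graph (areas below the axis count negative).
0–4 s: 3 × 4 = 12 m
4–5 s: 1 × 1 = 1 m
5–9 s: -7 × 4 = -28 m
9–12 s: 5 × 3 = 15 m
Net displacement = 0 m

0 m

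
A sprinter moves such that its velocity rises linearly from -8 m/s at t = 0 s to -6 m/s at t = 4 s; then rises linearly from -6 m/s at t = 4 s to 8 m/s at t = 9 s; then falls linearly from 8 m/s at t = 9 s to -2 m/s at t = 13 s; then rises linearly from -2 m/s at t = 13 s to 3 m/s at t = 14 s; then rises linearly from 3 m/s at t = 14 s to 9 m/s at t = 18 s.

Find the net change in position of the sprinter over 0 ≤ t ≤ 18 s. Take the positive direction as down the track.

13.5 m

Net displacement equals the area under the velocity-time graph (areas below the axis count negative).
0–4 s: ½(-8 + -6)(4) = -28 m
4–9 s: ½(-6 + 8)(5) = 5 m
9–13 s: ½(8 + -2)(4) = 12 m
13–14 s: ½(-2 + 3)(1) = 0.5 m
14–18 s: ½(3 + 9)(4) = 24 m
Net displacement = 13.5 m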